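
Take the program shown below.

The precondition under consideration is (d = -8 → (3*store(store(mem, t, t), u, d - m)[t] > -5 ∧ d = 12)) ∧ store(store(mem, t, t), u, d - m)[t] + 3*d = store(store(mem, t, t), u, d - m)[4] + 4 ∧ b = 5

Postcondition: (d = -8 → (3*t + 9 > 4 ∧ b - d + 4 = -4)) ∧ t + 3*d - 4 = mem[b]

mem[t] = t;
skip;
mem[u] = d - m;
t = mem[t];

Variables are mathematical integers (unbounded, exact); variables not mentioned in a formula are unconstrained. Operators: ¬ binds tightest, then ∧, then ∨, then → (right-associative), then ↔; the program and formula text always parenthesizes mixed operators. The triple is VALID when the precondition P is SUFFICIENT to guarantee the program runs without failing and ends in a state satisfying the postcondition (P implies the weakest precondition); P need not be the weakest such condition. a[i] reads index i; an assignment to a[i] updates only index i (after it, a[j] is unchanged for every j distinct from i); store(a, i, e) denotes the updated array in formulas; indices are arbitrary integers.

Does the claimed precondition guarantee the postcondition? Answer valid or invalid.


Working backward. After the program, the postcondition (d = -8 → (3*t + 9 > 4 ∧ b - d + 4 = -4)) ∧ t + 3*d - 4 = mem[b] must hold; in canonical form it is (d = -8 → (3*t > -5 ∧ b = d - 8)) ∧ 3*d + t = mem[b] + 4.
Before t := mem[t]: (d = -8 → (3*mem[t] > -5 ∧ b = d - 8)) ∧ mem[t] + 3*d = mem[b] + 4
Before mem[u] := d - m: (d = -8 → (3*store(mem, u, d - m)[t] > -5 ∧ b = d - 8)) ∧ store(mem, u, d - m)[t] + 3*d = store(mem, u, d - m)[b] + 4
Before skip: (d = -8 → (3*store(mem, u, d - m)[t] > -5 ∧ b = d - 8)) ∧ store(mem, u, d - m)[t] + 3*d = store(mem, u, d - m)[b] + 4
Before mem[t] := t: (d = -8 → (3*store(store(mem, t, t), u, d - m)[t] > -5 ∧ b = d - 8)) ∧ store(store(mem, t, t), u, d - m)[t] + 3*d = store(store(mem, t, t), u, d - m)[b] + 4
The weakest precondition is (d = -8 → (3*store(store(mem, t, t), u, d - m)[t] > -5 ∧ b = d - 8)) ∧ store(store(mem, t, t), u, d - m)[t] + 3*d = store(store(mem, t, t), u, d - m)[b] + 4.
Check whether (d = -8 → (3*store(store(mem, t, t), u, d - m)[t] > -5 ∧ d = 12)) ∧ store(store(mem, t, t), u, d - m)[t] + 3*d = store(store(mem, t, t), u, d - m)[4] + 4 ∧ b = 5 implies it.
Countermodel: at the initial state b = 5, d = 0, m = -3, mem = {[4] = 2, [5] = 7, [6] = 7, elsewhere 7}, t = 6, u = 5, the precondition holds but the weakest precondition fails.
Answer: invalid


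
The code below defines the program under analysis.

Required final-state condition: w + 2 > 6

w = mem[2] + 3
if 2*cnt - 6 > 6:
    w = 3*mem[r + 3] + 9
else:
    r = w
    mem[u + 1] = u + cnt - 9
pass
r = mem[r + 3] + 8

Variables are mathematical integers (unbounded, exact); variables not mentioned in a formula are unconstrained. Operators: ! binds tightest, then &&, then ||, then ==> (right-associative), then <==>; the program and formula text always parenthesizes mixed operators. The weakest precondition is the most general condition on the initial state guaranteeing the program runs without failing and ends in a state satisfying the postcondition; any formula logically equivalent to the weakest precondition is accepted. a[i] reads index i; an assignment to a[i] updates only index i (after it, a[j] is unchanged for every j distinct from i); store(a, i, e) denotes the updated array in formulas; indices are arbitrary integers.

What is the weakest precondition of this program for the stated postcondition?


Working backward. After the program, the postcondition w + 2 > 6 must hold; in canonical form it is w > 4.
Before r := mem[r + 3] + 8: w > 4
Before skip: w > 4
Then branch requires 3*mem[r + 3] > -5; else branch requires w > 4.
Before the if: (2*cnt > 12 ==> 3*mem[r + 3] > -5) && ((!(2*cnt > 12)) ==> w > 4)
Before w := mem[2] + 3: (2*cnt > 12 ==> 3*mem[r + 3] > -5) && ((!(2*cnt > 12)) ==> mem[2] > 1)
Answer: WP = (2*cnt > 12 ==> 3*mem[r + 3] > -5) && ((!(2*cnt > 12)) ==> mem[2] > 1)


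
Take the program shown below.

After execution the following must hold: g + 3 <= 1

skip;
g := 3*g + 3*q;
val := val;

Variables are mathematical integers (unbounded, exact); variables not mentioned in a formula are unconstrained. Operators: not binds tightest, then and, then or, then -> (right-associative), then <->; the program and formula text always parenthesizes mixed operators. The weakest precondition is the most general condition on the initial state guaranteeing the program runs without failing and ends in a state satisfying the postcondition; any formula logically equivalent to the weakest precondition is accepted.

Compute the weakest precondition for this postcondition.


Working backward. After the program, the postcondition g + 3 <= 1 must hold; in canonical form it is g <= -2.
Before val := val: g <= -2
Before g := 3*g + 3*q: 3*g + 3*q <= -2
Before skip: 3*g + 3*q <= -2
Answer: WP = 3*g + 3*q <= -2


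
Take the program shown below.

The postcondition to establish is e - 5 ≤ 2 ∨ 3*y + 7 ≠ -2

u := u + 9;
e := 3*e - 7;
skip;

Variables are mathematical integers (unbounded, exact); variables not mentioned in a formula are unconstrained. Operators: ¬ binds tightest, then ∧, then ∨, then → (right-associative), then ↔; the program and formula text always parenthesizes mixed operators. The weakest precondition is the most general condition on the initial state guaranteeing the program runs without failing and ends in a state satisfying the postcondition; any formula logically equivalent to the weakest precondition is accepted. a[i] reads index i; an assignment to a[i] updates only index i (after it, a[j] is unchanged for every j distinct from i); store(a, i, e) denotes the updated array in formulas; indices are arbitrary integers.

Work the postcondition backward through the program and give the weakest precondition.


Working backward. After the program, the postcondition e - 5 ≤ 2 ∨ 3*y + 7 ≠ -2 must hold; in canonical form it is e ≤ 7 ∨ 3*y ≠ -9.
Before skip: e ≤ 7 ∨ 3*y ≠ -9
Before e := 3*e - 7: 3*e ≤ 14 ∨ 3*y ≠ -9
Before u := u + 9: 3*e ≤ 14 ∨ 3*y ≠ -9
Answer: WP = 3*e ≤ 14 ∨ 3*y ≠ -9


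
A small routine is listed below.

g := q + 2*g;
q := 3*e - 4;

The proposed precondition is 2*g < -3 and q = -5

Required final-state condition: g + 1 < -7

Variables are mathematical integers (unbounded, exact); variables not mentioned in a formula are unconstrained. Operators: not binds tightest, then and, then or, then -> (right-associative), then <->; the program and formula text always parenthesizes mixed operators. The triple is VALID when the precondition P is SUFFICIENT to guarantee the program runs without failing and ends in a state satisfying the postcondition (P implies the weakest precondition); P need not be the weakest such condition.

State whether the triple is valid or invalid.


Working backward. After the program, the postcondition g + 1 < -7 must hold; in canonical form it is g < -8.
Before q := 3*e - 4: g < -8
Before g := q + 2*g: 2*g + q < -8
The weakest precondition is 2*g + q < -8.
Check whether 2*g < -3 and q = -5 implies it.
Every state satisfying the precondition satisfies the weakest precondition: the implication holds.
Answer: valid


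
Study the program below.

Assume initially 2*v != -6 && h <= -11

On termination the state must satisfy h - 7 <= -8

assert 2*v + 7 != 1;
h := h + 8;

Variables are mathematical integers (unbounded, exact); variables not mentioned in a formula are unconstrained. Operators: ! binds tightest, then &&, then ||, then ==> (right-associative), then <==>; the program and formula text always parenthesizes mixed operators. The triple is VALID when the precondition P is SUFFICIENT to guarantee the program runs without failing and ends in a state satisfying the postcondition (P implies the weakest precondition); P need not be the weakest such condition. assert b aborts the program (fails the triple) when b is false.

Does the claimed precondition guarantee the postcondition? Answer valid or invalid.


Working backward. After the program, the postcondition h - 7 <= -8 must hold; in canonical form it is h <= -1.
Before h := h + 8: h <= -9
Before assert 2*v + 7 != 1: 2*v != -6 && h <= -9
The weakest precondition is 2*v != -6 && h <= -9.
Check whether 2*v != -6 && h <= -11 implies it.
Every state satisfying the precondition satisfies the weakest precondition: the implication holds.
Answer: valid


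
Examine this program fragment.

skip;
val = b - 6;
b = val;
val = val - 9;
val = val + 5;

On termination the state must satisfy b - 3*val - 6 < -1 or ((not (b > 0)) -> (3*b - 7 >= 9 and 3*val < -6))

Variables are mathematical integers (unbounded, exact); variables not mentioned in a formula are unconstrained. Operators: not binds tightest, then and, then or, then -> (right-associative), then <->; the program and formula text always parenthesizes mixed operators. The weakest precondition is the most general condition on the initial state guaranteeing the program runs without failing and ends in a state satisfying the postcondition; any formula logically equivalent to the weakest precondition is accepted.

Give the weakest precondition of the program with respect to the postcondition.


Working backward. After the program, the postcondition b - 3*val - 6 < -1 or ((not (b > 0)) -> (3*b - 7 >= 9 and 3*val < -6)) must hold; in canonical form it is b < 3*val + 5 or ((not (b > 0)) -> (3*b >= 16 and 3*val < -6)).
Before val := val + 5: b < 3*val + 20 or ((not (b > 0)) -> (3*b >= 16 and 3*val < -21))
Before val := val - 9: b < 3*val - 7 or ((not (b > 0)) -> (3*b >= 16 and 3*val < 6))
Before b := val: 2*val > 7 or ((not (val > 0)) -> (3*val >= 16 and 3*val < 6))
Before val := b - 6: 2*b > 19 or ((not (b > 6)) -> (3*b >= 34 and 3*b < 24))
Before skip: 2*b > 19 or ((not (b > 6)) -> (3*b >= 34 and 3*b < 24))
Answer: WP = 2*b > 19 or ((not (b > 6)) -> (3*b >= 34 and 3*b < 24))


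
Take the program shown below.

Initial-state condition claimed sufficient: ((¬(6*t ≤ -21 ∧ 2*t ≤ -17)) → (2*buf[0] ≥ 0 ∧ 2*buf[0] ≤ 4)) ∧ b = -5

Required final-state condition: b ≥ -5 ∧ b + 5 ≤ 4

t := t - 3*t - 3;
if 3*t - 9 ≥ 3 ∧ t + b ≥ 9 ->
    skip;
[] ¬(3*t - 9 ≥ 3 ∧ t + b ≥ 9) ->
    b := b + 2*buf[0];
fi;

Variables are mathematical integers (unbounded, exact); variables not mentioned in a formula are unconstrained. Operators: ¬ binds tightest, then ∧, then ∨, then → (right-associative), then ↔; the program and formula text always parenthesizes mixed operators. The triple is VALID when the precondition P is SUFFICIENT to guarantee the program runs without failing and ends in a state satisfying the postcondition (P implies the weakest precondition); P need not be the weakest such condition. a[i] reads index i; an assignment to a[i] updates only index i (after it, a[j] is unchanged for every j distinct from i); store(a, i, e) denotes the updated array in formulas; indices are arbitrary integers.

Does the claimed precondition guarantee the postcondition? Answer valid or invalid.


Working backward. After the program, the postcondition b ≥ -5 ∧ b + 5 ≤ 4 must hold; in canonical form it is b ≥ -5 ∧ b ≤ -1.
Then branch requires b ≥ -5 ∧ b ≤ -1; else branch requires 2*buf[0] + b ≥ -5 ∧ 2*buf[0] + b ≤ -1.
Before the if: ((3*t ≥ 12 ∧ b + t ≥ 9) → (b ≥ -5 ∧ b ≤ -1)) ∧ ((¬(3*t ≥ 12 ∧ b + t ≥ 9)) → (2*buf[0] + b ≥ -5 ∧ 2*buf[0] + b ≤ -1))
Before t := t - 3*t - 3: ((6*t ≤ -21 ∧ b ≥ 2*t + 12) → (b ≥ -5 ∧ b ≤ -1)) ∧ ((¬(6*t ≤ -21 ∧ b ≥ 2*t + 12)) → (2*buf[0] + b ≥ -5 ∧ 2*buf[0] + b ≤ -1))
The weakest precondition is ((6*t ≤ -21 ∧ b ≥ 2*t + 12) → (b ≥ -5 ∧ b ≤ -1)) ∧ ((¬(6*t ≤ -21 ∧ b ≥ 2*t + 12)) → (2*buf[0] + b ≥ -5 ∧ 2*buf[0] + b ≤ -1)).
Check whether ((¬(6*t ≤ -21 ∧ 2*t ≤ -17)) → (2*buf[0] ≥ 0 ∧ 2*buf[0] ≤ 4)) ∧ b = -5 implies it.
Every state satisfying the precondition satisfies the weakest precondition: the implication holds.
Answer: valid


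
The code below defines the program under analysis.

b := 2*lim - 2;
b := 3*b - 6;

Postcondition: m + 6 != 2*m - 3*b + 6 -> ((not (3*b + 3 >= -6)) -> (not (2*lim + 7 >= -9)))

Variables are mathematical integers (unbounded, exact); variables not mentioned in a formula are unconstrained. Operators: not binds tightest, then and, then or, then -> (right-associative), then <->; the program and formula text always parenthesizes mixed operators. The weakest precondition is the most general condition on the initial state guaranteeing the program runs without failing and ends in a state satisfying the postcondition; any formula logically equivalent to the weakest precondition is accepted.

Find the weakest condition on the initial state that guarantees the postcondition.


Working backward. After the program, the postcondition m + 6 != 2*m - 3*b + 6 -> ((not (3*b + 3 >= -6)) -> (not (2*lim + 7 >= -9))) must hold; in canonical form it is 3*b != m -> ((not (3*b >= -9)) -> (not (2*lim >= -16))).
Before b := 3*b - 6: 9*b != m + 18 -> ((not (9*b >= 9)) -> (not (2*lim >= -16)))
Before b := 2*lim - 2: 18*lim != m + 36 -> ((not (18*lim >= 27)) -> (not (2*lim >= -16)))
Answer: WP = 18*lim != m + 36 -> ((not (18*lim >= 27)) -> (not (2*lim >= -16)))


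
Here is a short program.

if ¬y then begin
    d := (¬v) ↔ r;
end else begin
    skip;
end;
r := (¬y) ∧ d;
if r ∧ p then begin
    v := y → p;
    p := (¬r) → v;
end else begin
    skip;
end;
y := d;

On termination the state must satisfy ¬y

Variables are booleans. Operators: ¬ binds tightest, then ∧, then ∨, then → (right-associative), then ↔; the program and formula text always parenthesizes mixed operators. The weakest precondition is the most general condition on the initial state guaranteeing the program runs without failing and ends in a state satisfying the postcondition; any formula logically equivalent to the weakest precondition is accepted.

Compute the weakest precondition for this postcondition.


Working backward. After the program, ¬y must hold.
Before y := d: ¬d
Then branch requires ¬d; else branch requires ¬d.
Before the if: ((r ∧ p) → (¬d)) ∧ ((¬(r ∧ p)) → (¬d))
Before r := (¬y) ∧ d: (((¬y) ∧ d ∧ p) → (¬d)) ∧ ((¬((¬y) ∧ d ∧ p)) → (¬d))
Then branch requires (((¬y) ∧ ((¬v) ↔ r) ∧ p) → (¬((¬v) ↔ r))) ∧ ((¬((¬y) ∧ ((¬v) ↔ r) ∧ p)) → (¬((¬v) ↔ r))); else branch requires (((¬y) ∧ d ∧ p) → (¬d)) ∧ ((¬((¬y) ∧ d ∧ p)) → (¬d)).
Before the if: ((¬y) → ((((¬y) ∧ ((¬v) ↔ r) ∧ p) → (¬((¬v) ↔ r))) ∧ ((¬((¬y) ∧ ((¬v) ↔ r) ∧ p)) → (¬((¬v) ↔ r))))) ∧ (y → ((((¬y) ∧ d ∧ p) → (¬d)) ∧ ((¬((¬y) ∧ d ∧ p)) → (¬d))))
Answer: WP = ((¬y) → ((((¬y) ∧ ((¬v) ↔ r) ∧ p) → (¬((¬v) ↔ r))) ∧ ((¬((¬y) ∧ ((¬v) ↔ r) ∧ p)) → (¬((¬v) ↔ r))))) ∧ (y → ((((¬y) ∧ d ∧ p) → (¬d)) ∧ ((¬((¬y) ∧ d ∧ p)) → (¬d))))


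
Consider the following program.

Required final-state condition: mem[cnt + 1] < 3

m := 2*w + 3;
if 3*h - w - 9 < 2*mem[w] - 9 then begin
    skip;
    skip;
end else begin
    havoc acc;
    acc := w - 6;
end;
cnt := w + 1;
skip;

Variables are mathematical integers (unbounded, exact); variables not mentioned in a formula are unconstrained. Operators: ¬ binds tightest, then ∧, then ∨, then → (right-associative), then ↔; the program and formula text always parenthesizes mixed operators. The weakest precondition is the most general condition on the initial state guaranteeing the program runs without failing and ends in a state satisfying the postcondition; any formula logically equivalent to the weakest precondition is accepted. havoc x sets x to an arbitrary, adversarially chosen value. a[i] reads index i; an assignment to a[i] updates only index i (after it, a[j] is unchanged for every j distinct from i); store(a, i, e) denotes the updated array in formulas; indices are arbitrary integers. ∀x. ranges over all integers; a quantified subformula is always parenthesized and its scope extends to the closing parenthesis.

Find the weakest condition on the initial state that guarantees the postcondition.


Working backward. After the program, mem[cnt + 1] < 3 must hold.
Before skip: mem[cnt + 1] < 3
Before cnt := w + 1: mem[w + 2] < 3
Then branch requires mem[w + 2] < 3; else branch requires mem[w + 2] < 3.
Before the if: (3*h < 2*mem[w] + w → mem[w + 2] < 3) ∧ ((¬(3*h < 2*mem[w] + w)) → mem[w + 2] < 3)
Before m := 2*w + 3: (3*h < 2*mem[w] + w → mem[w + 2] < 3) ∧ ((¬(3*h < 2*mem[w] + w)) → mem[w + 2] < 3)
Answer: WP = (3*h < 2*mem[w] + w → mem[w + 2] < 3) ∧ ((¬(3*h < 2*mem[w] + w)) → mem[w + 2] < 3)


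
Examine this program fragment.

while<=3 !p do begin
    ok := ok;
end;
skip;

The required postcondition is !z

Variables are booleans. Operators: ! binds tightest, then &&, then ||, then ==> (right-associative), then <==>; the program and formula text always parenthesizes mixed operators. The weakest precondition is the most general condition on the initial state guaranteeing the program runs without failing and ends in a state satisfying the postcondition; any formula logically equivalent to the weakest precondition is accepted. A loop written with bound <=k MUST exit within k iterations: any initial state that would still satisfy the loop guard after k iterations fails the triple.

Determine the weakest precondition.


Working backward. After the program, !z must hold.
Before skip: !z
Before the loop (bound <=3), unroll the exhaustion recursion (WP_0 = exit-now case; WP_j = one more guarded iteration, up to j = 3):
  WP_0: p && (!z)
  WP_1: ((!p) ==> (p && (!z))) && (p ==> (!z))
  WP_2: ((!p) ==> (((!p) ==> (p && (!z))) && (p ==> (!z)))) && (p ==> (!z))
  WP_3: ((!p) ==> (((!p) ==> (((!p) ==> (p && (!z))) && (p ==> (!z)))) && (p ==> (!z)))) && (p ==> (!z))
So before the loop: ((!p) ==> (((!p) ==> (((!p) ==> (p && (!z))) && (p ==> (!z)))) && (p ==> (!z)))) && (p ==> (!z))
Answer: WP = ((!p) ==> (((!p) ==> (((!p) ==> (p && (!z))) && (p ==> (!z)))) && (p ==> (!z)))) && (p ==> (!z))


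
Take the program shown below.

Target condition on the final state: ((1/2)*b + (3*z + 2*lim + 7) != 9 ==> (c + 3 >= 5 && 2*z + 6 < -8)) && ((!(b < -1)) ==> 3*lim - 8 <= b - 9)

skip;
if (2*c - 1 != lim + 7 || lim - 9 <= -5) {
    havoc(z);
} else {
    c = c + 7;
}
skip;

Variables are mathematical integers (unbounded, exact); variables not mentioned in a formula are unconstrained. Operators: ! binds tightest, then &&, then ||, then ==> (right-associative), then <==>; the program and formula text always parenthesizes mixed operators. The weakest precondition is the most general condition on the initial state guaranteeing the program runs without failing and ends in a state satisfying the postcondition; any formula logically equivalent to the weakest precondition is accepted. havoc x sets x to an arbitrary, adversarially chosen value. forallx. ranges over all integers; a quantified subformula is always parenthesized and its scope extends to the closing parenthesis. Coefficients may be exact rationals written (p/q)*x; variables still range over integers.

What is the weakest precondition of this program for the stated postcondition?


Working backward. After the program, the postcondition ((1/2)*b + (3*z + 2*lim + 7) != 9 ==> (c + 3 >= 5 && 2*z + 6 < -8)) && ((!(b < -1)) ==> 3*lim - 8 <= b - 9) must hold; in canonical form it is ((1/2)*b + 2*lim + 3*z != 2 ==> (c >= 2 && 2*z < -14)) && ((!(b < -1)) ==> 3*lim <= b - 1).
Before skip: ((1/2)*b + 2*lim + 3*z != 2 ==> (c >= 2 && 2*z < -14)) && ((!(b < -1)) ==> 3*lim <= b - 1)
Then branch requires forall z_1. (((1/2)*b + 2*lim + 3*z_1 != 2 ==> (c >= 2 && 2*z_1 < -14)) && ((!(b < -1)) ==> 3*lim <= b - 1)); else branch requires ((1/2)*b + 2*lim + 3*z != 2 ==> (c >= -5 && 2*z < -14)) && ((!(b < -1)) ==> 3*lim <= b - 1).
Before the if: ((2*c != lim + 8 || lim <= 4) ==> (forall z_1. (((1/2)*b + 2*lim + 3*z_1 != 2 ==> (c >= 2 && 2*z_1 < -14)) && ((!(b < -1)) ==> 3*lim <= b - 1)))) && ((!(2*c != lim + 8 || lim <= 4)) ==> (((1/2)*b + 2*lim + 3*z != 2 ==> (c >= -5 && 2*z < -14)) && ((!(b < -1)) ==> 3*lim <= b - 1)))
Before skip: ((2*c != lim + 8 || lim <= 4) ==> (forall z_1. (((1/2)*b + 2*lim + 3*z_1 != 2 ==> (c >= 2 && 2*z_1 < -14)) && ((!(b < -1)) ==> 3*lim <= b - 1)))) && ((!(2*c != lim + 8 || lim <= 4)) ==> (((1/2)*b + 2*lim + 3*z != 2 ==> (c >= -5 && 2*z < -14)) && ((!(b < -1)) ==> 3*lim <= b - 1)))
Answer: WP = ((2*c != lim + 8 || lim <= 4) ==> (forall z_1. (((1/2)*b + 2*lim + 3*z_1 != 2 ==> (c >= 2 && 2*z_1 < -14)) && ((!(b < -1)) ==> 3*lim <= b - 1)))) && ((!(2*c != lim + 8 || lim <= 4)) ==> (((1/2)*b + 2*lim + 3*z != 2 ==> (c >= -5 && 2*z < -14)) && ((!(b < -1)) ==> 3*lim <= b - 1)))


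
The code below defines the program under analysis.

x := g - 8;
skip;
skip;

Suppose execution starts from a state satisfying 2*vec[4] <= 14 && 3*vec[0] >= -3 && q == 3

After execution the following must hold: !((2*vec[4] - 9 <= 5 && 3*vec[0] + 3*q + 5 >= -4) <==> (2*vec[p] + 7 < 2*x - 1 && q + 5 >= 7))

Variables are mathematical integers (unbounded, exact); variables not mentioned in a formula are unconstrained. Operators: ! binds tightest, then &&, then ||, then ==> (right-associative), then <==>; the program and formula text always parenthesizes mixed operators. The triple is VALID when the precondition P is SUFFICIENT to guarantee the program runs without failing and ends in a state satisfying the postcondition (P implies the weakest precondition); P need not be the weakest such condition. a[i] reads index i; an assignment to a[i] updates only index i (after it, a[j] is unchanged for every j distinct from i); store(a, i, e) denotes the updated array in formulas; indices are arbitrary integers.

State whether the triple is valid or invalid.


Working backward. After the program, the postcondition !((2*vec[4] - 9 <= 5 && 3*vec[0] + 3*q + 5 >= -4) <==> (2*vec[p] + 7 < 2*x - 1 && q + 5 >= 7)) must hold; in canonical form it is !((2*vec[4] <= 14 && 3*vec[0] + 3*q >= -9) <==> (2*vec[p] < 2*x - 8 && q >= 2)).
Before skip: !((2*vec[4] <= 14 && 3*vec[0] + 3*q >= -9) <==> (2*vec[p] < 2*x - 8 && q >= 2))
Before skip: !((2*vec[4] <= 14 && 3*vec[0] + 3*q >= -9) <==> (2*vec[p] < 2*x - 8 && q >= 2))
Before x := g - 8: !((2*vec[4] <= 14 && 3*vec[0] + 3*q >= -9) <==> (2*vec[p] < 2*g - 24 && q >= 2))
The weakest precondition is !((2*vec[4] <= 14 && 3*vec[0] + 3*q >= -9) <==> (2*vec[p] < 2*g - 24 && q >= 2)).
Check whether 2*vec[4] <= 14 && 3*vec[0] >= -3 && q == 3 implies it.
Countermodel: at the initial state g = 6529, p = 2, q = 3, vec = {[0] = 15521, [2] = 6516, [4] = -7040, elsewhere -7040}, the precondition holds but the weakest precondition fails.
Answer: invalid


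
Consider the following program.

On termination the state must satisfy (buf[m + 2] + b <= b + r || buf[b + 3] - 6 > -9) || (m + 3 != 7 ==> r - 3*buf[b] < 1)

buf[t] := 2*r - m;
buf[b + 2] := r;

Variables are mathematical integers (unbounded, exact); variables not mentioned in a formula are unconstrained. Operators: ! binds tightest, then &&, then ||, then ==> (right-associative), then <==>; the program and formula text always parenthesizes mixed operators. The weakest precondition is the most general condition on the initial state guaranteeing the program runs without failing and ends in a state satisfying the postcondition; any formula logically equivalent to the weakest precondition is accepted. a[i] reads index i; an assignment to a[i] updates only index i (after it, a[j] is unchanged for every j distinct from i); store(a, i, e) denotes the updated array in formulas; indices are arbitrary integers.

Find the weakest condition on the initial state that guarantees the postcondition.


Working backward. After the program, the postcondition (buf[m + 2] + b <= b + r || buf[b + 3] - 6 > -9) || (m + 3 != 7 ==> r - 3*buf[b] < 1) must hold; in canonical form it is buf[m + 2] <= r || buf[b + 3] > -3 || (m != 4 ==> r < 3*buf[b] + 1).
Before buf[b + 2] := r: store(buf, b + 2, r)[m + 2] <= r || store(buf, b + 2, r)[b + 3] > -3 || (m != 4 ==> r < 3*store(buf, b + 2, r)[b] + 1)
Before buf[t] := 2*r - m: store(store(buf, t, -m + 2*r), b + 2, r)[m + 2] <= r || store(store(buf, t, -m + 2*r), b + 2, r)[b + 3] > -3 || (m != 4 ==> r < 3*store(store(buf, t, -m + 2*r), b + 2, r)[b] + 1)
Answer: WP = store(store(buf, t, -m + 2*r), b + 2, r)[m + 2] <= r || store(store(buf, t, -m + 2*r), b + 2, r)[b + 3] > -3 || (m != 4 ==> r < 3*store(store(buf, t, -m + 2*r), b + 2, r)[b] + 1)


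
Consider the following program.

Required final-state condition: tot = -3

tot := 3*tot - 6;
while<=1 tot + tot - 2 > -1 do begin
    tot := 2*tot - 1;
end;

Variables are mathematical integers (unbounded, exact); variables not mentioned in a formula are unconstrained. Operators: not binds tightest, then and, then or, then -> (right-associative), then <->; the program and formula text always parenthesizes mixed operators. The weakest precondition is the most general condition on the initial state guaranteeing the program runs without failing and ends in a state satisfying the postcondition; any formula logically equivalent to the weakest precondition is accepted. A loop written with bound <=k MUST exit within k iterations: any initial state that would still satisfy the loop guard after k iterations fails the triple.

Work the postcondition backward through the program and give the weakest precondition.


Working backward. After the program, tot = -3 must hold.
Before the loop (bound <=1), unroll the exhaustion recursion (WP_0 = exit-now case; WP_j = one more guarded iteration, up to j = 1):
  WP_0: (not (2*tot > 1)) and tot = -3
  WP_1: (2*tot > 1 -> ((not (4*tot > 3)) and 2*tot = -2)) and ((not (2*tot > 1)) -> tot = -3)
So before the loop: (2*tot > 1 -> ((not (4*tot > 3)) and 2*tot = -2)) and ((not (2*tot > 1)) -> tot = -3)
Before tot := 3*tot - 6: (6*tot > 13 -> ((not (12*tot > 27)) and 6*tot = 10)) and ((not (6*tot > 13)) -> 3*tot = 3)
Answer: WP = (6*tot > 13 -> ((not (12*tot > 27)) and 6*tot = 10)) and ((not (6*tot > 13)) -> 3*tot = 3)


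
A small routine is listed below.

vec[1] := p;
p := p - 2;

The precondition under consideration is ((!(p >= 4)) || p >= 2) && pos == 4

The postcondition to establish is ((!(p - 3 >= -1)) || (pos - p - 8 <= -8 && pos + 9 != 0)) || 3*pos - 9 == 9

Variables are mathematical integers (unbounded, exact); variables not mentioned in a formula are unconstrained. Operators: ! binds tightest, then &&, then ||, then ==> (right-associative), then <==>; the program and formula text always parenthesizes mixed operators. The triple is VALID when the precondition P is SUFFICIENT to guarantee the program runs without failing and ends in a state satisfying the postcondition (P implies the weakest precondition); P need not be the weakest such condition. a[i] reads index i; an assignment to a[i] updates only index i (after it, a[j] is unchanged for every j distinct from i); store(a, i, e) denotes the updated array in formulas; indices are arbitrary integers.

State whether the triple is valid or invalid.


Working backward. After the program, the postcondition ((!(p - 3 >= -1)) || (pos - p - 8 <= -8 && pos + 9 != 0)) || 3*pos - 9 == 9 must hold; in canonical form it is (!(p >= 2)) || (pos <= p && pos != -9) || 3*pos == 18.
Before p := p - 2: (!(p >= 4)) || (pos <= p - 2 && pos != -9) || 3*pos == 18
Before vec[1] := p: (!(p >= 4)) || (pos <= p - 2 && pos != -9) || 3*pos == 18
The weakest precondition is (!(p >= 4)) || (pos <= p - 2 && pos != -9) || 3*pos == 18.
Check whether ((!(p >= 4)) || p >= 2) && pos == 4 implies it.
Countermodel: at the initial state p = 4, pos = 4, the precondition holds but the weakest precondition fails.
Answer: invalid


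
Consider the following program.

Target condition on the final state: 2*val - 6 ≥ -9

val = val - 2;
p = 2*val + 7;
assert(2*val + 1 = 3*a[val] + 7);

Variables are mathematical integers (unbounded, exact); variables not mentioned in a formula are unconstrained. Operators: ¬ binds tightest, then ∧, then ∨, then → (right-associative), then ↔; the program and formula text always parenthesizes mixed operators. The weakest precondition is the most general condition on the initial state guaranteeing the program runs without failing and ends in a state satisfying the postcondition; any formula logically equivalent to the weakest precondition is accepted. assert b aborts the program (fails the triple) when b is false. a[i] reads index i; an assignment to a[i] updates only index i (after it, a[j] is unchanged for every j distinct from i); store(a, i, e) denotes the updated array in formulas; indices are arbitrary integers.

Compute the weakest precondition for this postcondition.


Working backward. After the program, the postcondition 2*val - 6 ≥ -9 must hold; in canonical form it is 2*val ≥ -3.
Before assert 2*val + 1 = 3*a[val] + 7: 2*val = 3*a[val] + 6 ∧ 2*val ≥ -3
Before p := 2*val + 7: 2*val = 3*a[val] + 6 ∧ 2*val ≥ -3
Before val := val - 2: 2*val = 3*a[val - 2] + 10 ∧ 2*val ≥ 1
Answer: WP = 2*val = 3*a[val - 2] + 10 ∧ 2*val ≥ 1


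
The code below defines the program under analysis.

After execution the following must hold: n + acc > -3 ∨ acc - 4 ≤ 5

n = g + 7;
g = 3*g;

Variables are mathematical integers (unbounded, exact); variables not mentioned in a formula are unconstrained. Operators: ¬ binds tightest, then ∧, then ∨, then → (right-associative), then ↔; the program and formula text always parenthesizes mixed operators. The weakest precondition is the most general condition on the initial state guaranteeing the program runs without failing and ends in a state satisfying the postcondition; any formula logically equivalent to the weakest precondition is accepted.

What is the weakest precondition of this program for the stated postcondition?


Working backward. After the program, the postcondition n + acc > -3 ∨ acc - 4 ≤ 5 must hold; in canonical form it is acc + n > -3 ∨ acc ≤ 9.
Before g := 3*g: acc + n > -3 ∨ acc ≤ 9
Before n := g + 7: acc + g > -10 ∨ acc ≤ 9
Answer: WP = acc + g > -10 ∨ acc ≤ 9


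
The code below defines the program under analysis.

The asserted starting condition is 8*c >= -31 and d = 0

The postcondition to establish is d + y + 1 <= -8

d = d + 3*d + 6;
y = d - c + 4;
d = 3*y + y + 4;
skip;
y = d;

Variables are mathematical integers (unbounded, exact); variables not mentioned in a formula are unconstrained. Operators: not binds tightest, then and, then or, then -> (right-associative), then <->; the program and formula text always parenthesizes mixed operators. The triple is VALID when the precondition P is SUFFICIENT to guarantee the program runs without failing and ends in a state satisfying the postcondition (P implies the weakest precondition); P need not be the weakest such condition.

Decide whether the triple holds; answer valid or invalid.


Working backward. After the program, the postcondition d + y + 1 <= -8 must hold; in canonical form it is d + y <= -9.
Before y := d: 2*d <= -9
Before skip: 2*d <= -9
Before d := 3*y + y + 4: 8*y <= -17
Before y := d - c + 4: 8*d <= 8*c - 49
Before d := d + 3*d + 6: 32*d <= 8*c - 97
The weakest precondition is 32*d <= 8*c - 97.
Check whether 8*c >= -31 and d = 0 implies it.
Countermodel: at the initial state c = -3, d = 0, the precondition holds but the weakest precondition fails.
Answer: invalid


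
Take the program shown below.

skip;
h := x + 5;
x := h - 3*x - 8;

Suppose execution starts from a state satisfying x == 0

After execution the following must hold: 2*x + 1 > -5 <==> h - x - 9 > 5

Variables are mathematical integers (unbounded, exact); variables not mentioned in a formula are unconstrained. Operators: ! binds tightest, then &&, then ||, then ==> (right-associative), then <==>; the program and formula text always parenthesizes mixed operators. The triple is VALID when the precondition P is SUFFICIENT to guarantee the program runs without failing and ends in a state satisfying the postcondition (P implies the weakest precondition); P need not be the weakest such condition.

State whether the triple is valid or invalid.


Working backward. After the program, the postcondition 2*x + 1 > -5 <==> h - x - 9 > 5 must hold; in canonical form it is 2*x > -6 <==> h > x + 14.
Before x := h - 3*x - 8: 2*h > 6*x + 10 <==> 3*x > 6
Before h := x + 5: 4*x < 0 <==> 3*x > 6
Before skip: 4*x < 0 <==> 3*x > 6
The weakest precondition is 4*x < 0 <==> 3*x > 6.
Check whether x == 0 implies it.
Every state satisfying the precondition satisfies the weakest precondition: the implication holds.
Answer: valid


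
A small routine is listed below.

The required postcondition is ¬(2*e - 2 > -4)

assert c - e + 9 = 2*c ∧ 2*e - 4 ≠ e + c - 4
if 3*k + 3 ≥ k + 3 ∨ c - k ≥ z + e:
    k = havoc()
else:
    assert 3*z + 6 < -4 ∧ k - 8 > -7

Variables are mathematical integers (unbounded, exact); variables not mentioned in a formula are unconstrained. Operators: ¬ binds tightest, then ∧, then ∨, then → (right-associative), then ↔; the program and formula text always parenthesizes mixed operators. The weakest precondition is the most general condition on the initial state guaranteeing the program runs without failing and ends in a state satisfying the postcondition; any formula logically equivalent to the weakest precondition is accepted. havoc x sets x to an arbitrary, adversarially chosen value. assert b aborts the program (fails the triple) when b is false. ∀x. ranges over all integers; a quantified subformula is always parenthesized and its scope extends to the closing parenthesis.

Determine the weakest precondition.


Working backward. After the program, the postcondition ¬(2*e - 2 > -4) must hold; in canonical form it is ¬(2*e > -2).
Then branch requires ¬(2*e > -2); else branch requires 3*z < -10 ∧ k > 1 ∧ (¬(2*e > -2)).
Before the if: ((2*k ≥ 0 ∨ c ≥ e + k + z) → (¬(2*e > -2))) ∧ ((¬(2*k ≥ 0 ∨ c ≥ e + k + z)) → (3*z < -10 ∧ k > 1 ∧ (¬(2*e > -2))))
Before assert c - e + 9 = 2*c ∧ 2*e - 4 ≠ e + c - 4: c + e = 9 ∧ e ≠ c ∧ ((2*k ≥ 0 ∨ c ≥ e + k + z) → (¬(2*e > -2))) ∧ ((¬(2*k ≥ 0 ∨ c ≥ e + k + z)) → (3*z < -10 ∧ k > 1 ∧ (¬(2*e > -2))))
Answer: WP = c + e = 9 ∧ e ≠ c ∧ ((2*k ≥ 0 ∨ c ≥ e + k + z) → (¬(2*e > -2))) ∧ ((¬(2*k ≥ 0 ∨ c ≥ e + k + z)) → (3*z < -10 ∧ k > 1 ∧ (¬(2*e > -2))))


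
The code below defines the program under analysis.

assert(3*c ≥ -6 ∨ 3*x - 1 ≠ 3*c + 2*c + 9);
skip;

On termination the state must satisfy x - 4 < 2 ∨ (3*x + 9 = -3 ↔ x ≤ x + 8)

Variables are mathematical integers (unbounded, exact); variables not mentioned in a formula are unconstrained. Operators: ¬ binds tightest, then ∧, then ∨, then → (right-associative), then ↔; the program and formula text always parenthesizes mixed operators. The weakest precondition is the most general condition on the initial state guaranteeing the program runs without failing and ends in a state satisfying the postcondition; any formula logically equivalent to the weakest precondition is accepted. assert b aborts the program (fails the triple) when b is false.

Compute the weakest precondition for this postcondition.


Working backward. After the program, the postcondition x - 4 < 2 ∨ (3*x + 9 = -3 ↔ x ≤ x + 8) must hold; in canonical form it is x < 6 ∨ 3*x = -12.
Before skip: x < 6 ∨ 3*x = -12
Before assert 3*c ≥ -6 ∨ 3*x - 1 ≠ 3*c + 2*c + 9: (3*c ≥ -6 ∨ 3*x ≠ 5*c + 10) ∧ (x < 6 ∨ 3*x = -12)
Answer: WP = (3*c ≥ -6 ∨ 3*x ≠ 5*c + 10) ∧ (x < 6 ∨ 3*x = -12)


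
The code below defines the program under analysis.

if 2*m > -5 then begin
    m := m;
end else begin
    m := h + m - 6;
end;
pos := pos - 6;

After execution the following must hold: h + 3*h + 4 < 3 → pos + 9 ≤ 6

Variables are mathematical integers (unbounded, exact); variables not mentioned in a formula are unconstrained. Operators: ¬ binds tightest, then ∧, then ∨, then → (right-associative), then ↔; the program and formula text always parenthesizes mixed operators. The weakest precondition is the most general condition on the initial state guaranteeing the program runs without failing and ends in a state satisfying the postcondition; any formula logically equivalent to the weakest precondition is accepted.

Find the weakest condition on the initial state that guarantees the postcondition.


Working backward. After the program, the postcondition h + 3*h + 4 < 3 → pos + 9 ≤ 6 must hold; in canonical form it is 4*h < -1 → pos ≤ -3.
Before pos := pos - 6: 4*h < -1 → pos ≤ 3
Then branch requires 4*h < -1 → pos ≤ 3; else branch requires 4*h < -1 → pos ≤ 3.
Before the if: (2*m > -5 → (4*h < -1 → pos ≤ 3)) ∧ ((¬(2*m > -5)) → (4*h < -1 → pos ≤ 3))
Answer: WP = (2*m > -5 → (4*h < -1 → pos ≤ 3)) ∧ ((¬(2*m > -5)) → (4*h < -1 → pos ≤ 3))


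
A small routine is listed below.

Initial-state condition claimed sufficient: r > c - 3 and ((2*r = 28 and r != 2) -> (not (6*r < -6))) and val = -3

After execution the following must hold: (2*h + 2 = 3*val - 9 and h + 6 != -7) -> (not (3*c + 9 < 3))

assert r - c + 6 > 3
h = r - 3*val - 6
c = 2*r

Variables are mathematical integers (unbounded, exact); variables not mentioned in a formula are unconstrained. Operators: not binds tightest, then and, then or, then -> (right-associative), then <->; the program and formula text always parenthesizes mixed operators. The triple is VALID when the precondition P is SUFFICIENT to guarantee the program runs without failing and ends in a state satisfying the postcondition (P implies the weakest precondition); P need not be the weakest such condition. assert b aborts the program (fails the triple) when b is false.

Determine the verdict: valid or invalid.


Working backward. After the program, the postcondition (2*h + 2 = 3*val - 9 and h + 6 != -7) -> (not (3*c + 9 < 3)) must hold; in canonical form it is (2*h = 3*val - 11 and h != -13) -> (not (3*c < -6)).
Before c := 2*r: (2*h = 3*val - 11 and h != -13) -> (not (6*r < -6))
Before h := r - 3*val - 6: (2*r = 9*val + 1 and r != 3*val - 7) -> (not (6*r < -6))
Before assert r - c + 6 > 3: r > c - 3 and ((2*r = 9*val + 1 and r != 3*val - 7) -> (not (6*r < -6)))
The weakest precondition is r > c - 3 and ((2*r = 9*val + 1 and r != 3*val - 7) -> (not (6*r < -6))).
Check whether r > c - 3 and ((2*r = 28 and r != 2) -> (not (6*r < -6))) and val = -3 implies it.
Countermodel: at the initial state c = -11, r = -13, val = -3, the precondition holds but the weakest precondition fails.
Answer: invalid


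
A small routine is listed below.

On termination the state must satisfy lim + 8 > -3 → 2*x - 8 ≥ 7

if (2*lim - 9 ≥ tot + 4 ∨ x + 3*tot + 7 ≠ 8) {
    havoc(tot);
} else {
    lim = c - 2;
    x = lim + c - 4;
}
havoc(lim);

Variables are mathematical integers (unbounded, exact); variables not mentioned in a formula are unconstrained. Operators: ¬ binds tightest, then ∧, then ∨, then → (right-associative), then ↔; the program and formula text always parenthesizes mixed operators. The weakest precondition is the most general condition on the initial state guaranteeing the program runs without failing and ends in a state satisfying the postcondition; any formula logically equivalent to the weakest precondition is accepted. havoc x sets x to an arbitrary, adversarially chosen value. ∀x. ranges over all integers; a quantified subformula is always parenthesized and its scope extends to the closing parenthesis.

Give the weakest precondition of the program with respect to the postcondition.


Working backward. After the program, the postcondition lim + 8 > -3 → 2*x - 8 ≥ 7 must hold; in canonical form it is lim > -11 → 2*x ≥ 15.
Before havoc lim: ∀lim_1. (lim_1 > -11 → 2*x ≥ 15)
Then branch requires ∀lim_1. (lim_1 > -11 → 2*x ≥ 15); else branch requires ∀lim_1. (lim_1 > -11 → 4*c ≥ 27).
Before the if: ((2*lim ≥ tot + 13 ∨ 3*tot + x ≠ 1) → (∀lim_1. (lim_1 > -11 → 2*x ≥ 15))) ∧ ((¬(2*lim ≥ tot + 13 ∨ 3*tot + x ≠ 1)) → (∀lim_1. (lim_1 > -11 → 4*c ≥ 27)))
Answer: WP = ((2*lim ≥ tot + 13 ∨ 3*tot + x ≠ 1) → (∀lim_1. (lim_1 > -11 → 2*x ≥ 15))) ∧ ((¬(2*lim ≥ tot + 13 ∨ 3*tot + x ≠ 1)) → (∀lim_1. (lim_1 > -11 → 4*c ≥ 27)))
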